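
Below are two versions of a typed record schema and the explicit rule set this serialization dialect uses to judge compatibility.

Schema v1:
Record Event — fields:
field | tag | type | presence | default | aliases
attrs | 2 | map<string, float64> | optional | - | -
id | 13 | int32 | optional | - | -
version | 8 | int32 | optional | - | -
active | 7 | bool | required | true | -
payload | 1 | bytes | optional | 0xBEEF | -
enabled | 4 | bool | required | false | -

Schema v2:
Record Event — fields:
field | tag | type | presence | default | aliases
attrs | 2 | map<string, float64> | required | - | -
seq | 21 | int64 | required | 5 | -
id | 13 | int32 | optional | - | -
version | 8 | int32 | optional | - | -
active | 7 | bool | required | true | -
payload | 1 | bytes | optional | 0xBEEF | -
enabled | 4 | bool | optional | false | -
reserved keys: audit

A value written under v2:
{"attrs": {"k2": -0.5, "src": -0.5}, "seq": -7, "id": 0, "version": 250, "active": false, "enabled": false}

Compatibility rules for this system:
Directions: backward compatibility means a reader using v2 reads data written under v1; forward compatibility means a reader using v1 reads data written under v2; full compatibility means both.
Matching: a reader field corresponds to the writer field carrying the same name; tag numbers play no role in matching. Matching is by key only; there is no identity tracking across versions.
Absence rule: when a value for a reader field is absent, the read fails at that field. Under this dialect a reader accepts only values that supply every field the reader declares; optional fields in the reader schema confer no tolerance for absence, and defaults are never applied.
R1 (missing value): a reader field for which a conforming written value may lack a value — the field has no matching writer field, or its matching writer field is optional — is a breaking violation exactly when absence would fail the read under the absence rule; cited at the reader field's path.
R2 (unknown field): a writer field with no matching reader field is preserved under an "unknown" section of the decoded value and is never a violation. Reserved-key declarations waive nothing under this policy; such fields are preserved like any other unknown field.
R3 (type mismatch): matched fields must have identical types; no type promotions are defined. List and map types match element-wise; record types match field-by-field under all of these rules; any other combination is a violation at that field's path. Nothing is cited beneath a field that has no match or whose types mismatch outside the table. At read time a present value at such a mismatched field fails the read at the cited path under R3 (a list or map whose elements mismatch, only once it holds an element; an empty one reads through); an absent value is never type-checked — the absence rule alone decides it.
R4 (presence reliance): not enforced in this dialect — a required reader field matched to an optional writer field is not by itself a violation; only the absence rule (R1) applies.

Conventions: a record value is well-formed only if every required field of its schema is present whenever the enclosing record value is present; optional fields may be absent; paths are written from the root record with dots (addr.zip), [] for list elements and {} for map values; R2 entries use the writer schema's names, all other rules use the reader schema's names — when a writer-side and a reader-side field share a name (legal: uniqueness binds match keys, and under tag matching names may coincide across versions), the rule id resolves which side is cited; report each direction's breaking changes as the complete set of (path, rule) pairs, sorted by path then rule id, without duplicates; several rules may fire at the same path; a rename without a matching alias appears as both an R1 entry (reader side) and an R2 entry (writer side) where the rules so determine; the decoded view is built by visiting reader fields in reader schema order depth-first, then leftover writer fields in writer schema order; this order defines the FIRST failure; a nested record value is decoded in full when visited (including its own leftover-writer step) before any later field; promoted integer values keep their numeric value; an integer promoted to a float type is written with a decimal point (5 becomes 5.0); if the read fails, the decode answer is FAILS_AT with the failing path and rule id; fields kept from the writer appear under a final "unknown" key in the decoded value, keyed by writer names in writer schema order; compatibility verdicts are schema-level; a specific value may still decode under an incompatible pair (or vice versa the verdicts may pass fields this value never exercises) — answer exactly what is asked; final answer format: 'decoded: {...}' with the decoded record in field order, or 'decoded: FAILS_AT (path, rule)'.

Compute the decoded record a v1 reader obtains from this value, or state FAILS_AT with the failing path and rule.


the writer's type comes first in each Event pair
decode (reader v1):
  attrs := {"k2": -0.5, "src": -0.5}
  id := 0
  version := 250
  active := false
  read fails at payload under R1 (no fill)
  => FAILS_AT (payload, R1)
diffs on Event not affecting the asked answer:
  added field seq to record Event: required int64, tag 21, default 5 (in v2 it sits immediately before id) -> changes Event's schema-level verdicts only — the decode of this value is the same
  field enabled in record Event: required changed to optional -> changes Event's schema-level verdicts only — the decode of this value is the same
  field attrs in record Event: optional changed to required -> changes Event's schema-level verdicts only — the decode of this value is the same

decoded: FAILS_AT (payload, R1)


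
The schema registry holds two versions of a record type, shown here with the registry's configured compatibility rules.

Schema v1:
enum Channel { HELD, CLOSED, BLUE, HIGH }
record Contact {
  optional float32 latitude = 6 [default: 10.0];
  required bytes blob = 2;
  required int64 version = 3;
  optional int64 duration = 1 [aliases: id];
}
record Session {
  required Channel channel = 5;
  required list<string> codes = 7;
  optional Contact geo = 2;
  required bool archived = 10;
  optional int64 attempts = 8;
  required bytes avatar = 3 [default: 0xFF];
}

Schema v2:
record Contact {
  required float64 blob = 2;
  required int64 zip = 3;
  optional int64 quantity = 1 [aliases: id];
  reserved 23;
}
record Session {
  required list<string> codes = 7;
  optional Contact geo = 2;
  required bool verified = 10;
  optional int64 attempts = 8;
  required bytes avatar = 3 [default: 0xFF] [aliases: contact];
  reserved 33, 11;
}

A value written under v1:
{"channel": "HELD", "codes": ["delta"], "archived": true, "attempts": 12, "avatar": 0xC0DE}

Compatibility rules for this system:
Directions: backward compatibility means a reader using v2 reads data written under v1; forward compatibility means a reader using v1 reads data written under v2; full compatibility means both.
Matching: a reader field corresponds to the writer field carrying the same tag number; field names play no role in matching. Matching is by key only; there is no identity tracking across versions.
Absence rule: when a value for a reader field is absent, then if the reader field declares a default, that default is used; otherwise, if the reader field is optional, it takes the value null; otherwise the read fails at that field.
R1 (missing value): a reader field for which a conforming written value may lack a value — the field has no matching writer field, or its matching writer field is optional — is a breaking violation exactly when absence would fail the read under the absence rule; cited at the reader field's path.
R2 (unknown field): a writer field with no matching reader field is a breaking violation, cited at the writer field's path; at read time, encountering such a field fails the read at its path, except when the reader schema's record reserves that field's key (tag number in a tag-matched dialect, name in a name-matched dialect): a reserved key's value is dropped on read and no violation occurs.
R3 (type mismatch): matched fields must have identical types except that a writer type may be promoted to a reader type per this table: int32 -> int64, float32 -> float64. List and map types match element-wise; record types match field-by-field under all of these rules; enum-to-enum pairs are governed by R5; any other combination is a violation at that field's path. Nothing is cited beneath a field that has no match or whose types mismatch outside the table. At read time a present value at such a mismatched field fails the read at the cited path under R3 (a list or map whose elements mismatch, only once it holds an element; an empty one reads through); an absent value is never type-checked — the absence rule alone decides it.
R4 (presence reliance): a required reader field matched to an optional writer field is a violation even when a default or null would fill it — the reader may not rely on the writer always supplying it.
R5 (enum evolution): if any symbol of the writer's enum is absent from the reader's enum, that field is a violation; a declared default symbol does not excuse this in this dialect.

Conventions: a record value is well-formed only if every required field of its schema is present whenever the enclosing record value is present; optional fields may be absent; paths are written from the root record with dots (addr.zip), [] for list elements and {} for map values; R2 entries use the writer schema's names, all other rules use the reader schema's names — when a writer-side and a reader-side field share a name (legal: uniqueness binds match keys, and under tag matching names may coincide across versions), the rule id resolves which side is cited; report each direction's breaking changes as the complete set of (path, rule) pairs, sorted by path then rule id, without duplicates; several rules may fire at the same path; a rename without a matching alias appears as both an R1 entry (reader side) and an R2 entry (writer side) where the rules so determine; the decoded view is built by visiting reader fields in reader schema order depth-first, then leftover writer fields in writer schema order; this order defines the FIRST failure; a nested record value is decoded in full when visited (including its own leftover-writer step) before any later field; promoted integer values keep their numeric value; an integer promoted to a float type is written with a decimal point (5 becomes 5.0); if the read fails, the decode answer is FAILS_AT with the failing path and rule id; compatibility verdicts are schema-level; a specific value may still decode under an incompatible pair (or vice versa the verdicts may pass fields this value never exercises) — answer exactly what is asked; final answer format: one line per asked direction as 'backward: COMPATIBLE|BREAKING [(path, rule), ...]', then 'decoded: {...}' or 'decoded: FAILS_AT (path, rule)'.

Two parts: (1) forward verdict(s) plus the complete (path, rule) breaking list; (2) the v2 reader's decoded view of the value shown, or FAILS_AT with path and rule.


forward: BREAKING [(channel, R1), (geo.blob, R3)]; decoded: FAILS_AT (channel, R2)

in Session below, arrows point writer -> reader
checking forward for Session: reader v1 against writer v2:
  channel: no writer-side match
  codes: paired with writer codes (list<string> -> list<string>; writer required)
  geo: paired with writer geo (Contact -> Contact; writer optional)
  archived: paired with writer verified (bool -> bool; writer required)
  attempts: paired with writer attempts (int64 -> int64; writer optional)
  avatar: paired with writer avatar (bytes -> bytes; writer required)
  geo.latitude: no writer-side match
  geo.blob: paired with writer geo.blob (float64 -> bytes; writer required)
  geo.version: paired with writer geo.zip (int64 -> int64; writer required)
  geo.duration: paired with writer geo.quantity (int64 -> int64; writer optional)
  R1 fires at channel
  R3 fires at geo.blob
  => 2 violation(s): forward is BREAKING for Session
decoding the Session value with the v2 reader:
  codes := ["delta"]
  geo := null (missing; optional => null)
  verified := true (from writer archived)
  attempts := 12
  avatar := 0xC0DE
  read fails at channel under R2 (unknown field)
  => FAILS_AT (channel, R2)
remaining Session differences; none change what is asked:
  renamed field version to zip in record Contact -> inert for the asked Session verdict: nothing fires
  removed field latitude from record Contact -> affects backward compatibility only, which is not asked
  renamed field duration to quantity in record Contact -> inert for the asked Session verdict: nothing fires
  renamed field archived to verified in record Session -> inert for the asked Session verdict: nothing fires


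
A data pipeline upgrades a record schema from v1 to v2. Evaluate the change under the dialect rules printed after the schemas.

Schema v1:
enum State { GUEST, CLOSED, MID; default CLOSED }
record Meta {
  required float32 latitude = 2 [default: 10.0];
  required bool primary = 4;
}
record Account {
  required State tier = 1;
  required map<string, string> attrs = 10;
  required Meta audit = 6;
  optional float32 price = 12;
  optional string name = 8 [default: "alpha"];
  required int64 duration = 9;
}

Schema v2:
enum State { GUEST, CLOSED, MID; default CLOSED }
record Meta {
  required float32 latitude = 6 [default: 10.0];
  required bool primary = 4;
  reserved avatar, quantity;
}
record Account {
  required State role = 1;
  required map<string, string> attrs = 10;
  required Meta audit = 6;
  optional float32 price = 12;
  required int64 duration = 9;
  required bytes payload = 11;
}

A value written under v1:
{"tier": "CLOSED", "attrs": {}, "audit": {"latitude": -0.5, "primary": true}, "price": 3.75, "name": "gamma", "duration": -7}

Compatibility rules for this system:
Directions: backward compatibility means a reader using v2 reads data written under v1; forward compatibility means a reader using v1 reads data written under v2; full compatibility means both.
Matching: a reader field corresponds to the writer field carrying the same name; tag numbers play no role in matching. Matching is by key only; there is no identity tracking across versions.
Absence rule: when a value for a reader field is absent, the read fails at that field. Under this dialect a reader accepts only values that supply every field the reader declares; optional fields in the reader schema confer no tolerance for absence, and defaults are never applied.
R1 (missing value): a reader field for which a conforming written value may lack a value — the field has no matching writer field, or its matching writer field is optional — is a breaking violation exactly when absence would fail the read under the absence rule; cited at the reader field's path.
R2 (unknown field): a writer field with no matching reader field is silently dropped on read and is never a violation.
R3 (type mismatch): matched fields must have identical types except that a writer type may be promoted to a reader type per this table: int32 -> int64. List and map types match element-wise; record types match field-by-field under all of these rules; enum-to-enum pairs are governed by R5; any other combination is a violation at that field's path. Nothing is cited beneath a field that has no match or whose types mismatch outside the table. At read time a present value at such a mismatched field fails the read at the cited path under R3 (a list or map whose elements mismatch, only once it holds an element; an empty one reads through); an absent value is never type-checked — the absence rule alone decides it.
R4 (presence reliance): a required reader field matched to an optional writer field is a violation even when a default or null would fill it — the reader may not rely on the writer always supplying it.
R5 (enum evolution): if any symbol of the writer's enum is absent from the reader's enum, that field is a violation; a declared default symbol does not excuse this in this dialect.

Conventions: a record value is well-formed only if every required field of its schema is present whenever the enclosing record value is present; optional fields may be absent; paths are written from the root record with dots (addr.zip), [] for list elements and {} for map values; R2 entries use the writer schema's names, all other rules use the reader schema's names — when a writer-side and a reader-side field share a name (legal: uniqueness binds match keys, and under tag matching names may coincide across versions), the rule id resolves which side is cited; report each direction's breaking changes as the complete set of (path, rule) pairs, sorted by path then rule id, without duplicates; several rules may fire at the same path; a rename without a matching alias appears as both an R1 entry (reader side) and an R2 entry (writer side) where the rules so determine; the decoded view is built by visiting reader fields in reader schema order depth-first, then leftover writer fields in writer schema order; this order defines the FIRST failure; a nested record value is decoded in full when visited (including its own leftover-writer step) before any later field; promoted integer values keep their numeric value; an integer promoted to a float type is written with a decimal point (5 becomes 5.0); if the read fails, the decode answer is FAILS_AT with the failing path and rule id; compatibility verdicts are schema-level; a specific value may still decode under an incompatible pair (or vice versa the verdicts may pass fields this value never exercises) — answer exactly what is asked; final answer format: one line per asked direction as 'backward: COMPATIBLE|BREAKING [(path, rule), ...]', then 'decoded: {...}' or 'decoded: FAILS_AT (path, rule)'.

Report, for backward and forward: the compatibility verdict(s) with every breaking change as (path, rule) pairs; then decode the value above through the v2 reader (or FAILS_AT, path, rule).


backward: BREAKING [(payload, R1), (price, R1), (role, R1)]; forward: BREAKING [(name, R1), (price, R1), (tier, R1)]; decoded: FAILS_AT (role, R1)

each type pair in Account: writer, then reader
checking backward for Account: reader v2 against writer v1:
  role has no writer counterpart
  map<string, string> -> map<string, string>, writer required: attrs aligns to attrs
  Meta -> Meta, writer required: audit aligns to audit
  float32 -> float32, writer optional: price aligns to price
  int64 -> int64, writer required: duration aligns to duration
  payload has no writer counterpart
  writer field tier has no reader counterpart
  writer field name has no reader counterpart
  float32 -> float32, writer required: audit.latitude aligns to audit.latitude
  bool -> bool, writer required: audit.primary aligns to audit.primary
  rule R1 violated at payload
  rule R1 violated at price
  rule R1 violated at role
  => backward: BREAKING (3)
checking forward for Account: reader v1 against writer v2:
  tier has no writer counterpart
  map<string, string> -> map<string, string>, writer required: attrs aligns to attrs
  Meta -> Meta, writer required: audit aligns to audit
  float32 -> float32, writer optional: price aligns to price
  name has no writer counterpart
  int64 -> int64, writer required: duration aligns to duration
  writer field role has no reader counterpart
  writer field payload has no reader counterpart
  float32 -> float32, writer required: audit.latitude aligns to audit.latitude
  bool -> bool, writer required: audit.primary aligns to audit.primary
  rule R1 violated at name
  rule R1 violated at price
  rule R1 violated at tier
  => forward: BREAKING (3)
decode (reader v2):
  read fails at role under R1 (no fill)
  => FAILS_AT (role, R1)


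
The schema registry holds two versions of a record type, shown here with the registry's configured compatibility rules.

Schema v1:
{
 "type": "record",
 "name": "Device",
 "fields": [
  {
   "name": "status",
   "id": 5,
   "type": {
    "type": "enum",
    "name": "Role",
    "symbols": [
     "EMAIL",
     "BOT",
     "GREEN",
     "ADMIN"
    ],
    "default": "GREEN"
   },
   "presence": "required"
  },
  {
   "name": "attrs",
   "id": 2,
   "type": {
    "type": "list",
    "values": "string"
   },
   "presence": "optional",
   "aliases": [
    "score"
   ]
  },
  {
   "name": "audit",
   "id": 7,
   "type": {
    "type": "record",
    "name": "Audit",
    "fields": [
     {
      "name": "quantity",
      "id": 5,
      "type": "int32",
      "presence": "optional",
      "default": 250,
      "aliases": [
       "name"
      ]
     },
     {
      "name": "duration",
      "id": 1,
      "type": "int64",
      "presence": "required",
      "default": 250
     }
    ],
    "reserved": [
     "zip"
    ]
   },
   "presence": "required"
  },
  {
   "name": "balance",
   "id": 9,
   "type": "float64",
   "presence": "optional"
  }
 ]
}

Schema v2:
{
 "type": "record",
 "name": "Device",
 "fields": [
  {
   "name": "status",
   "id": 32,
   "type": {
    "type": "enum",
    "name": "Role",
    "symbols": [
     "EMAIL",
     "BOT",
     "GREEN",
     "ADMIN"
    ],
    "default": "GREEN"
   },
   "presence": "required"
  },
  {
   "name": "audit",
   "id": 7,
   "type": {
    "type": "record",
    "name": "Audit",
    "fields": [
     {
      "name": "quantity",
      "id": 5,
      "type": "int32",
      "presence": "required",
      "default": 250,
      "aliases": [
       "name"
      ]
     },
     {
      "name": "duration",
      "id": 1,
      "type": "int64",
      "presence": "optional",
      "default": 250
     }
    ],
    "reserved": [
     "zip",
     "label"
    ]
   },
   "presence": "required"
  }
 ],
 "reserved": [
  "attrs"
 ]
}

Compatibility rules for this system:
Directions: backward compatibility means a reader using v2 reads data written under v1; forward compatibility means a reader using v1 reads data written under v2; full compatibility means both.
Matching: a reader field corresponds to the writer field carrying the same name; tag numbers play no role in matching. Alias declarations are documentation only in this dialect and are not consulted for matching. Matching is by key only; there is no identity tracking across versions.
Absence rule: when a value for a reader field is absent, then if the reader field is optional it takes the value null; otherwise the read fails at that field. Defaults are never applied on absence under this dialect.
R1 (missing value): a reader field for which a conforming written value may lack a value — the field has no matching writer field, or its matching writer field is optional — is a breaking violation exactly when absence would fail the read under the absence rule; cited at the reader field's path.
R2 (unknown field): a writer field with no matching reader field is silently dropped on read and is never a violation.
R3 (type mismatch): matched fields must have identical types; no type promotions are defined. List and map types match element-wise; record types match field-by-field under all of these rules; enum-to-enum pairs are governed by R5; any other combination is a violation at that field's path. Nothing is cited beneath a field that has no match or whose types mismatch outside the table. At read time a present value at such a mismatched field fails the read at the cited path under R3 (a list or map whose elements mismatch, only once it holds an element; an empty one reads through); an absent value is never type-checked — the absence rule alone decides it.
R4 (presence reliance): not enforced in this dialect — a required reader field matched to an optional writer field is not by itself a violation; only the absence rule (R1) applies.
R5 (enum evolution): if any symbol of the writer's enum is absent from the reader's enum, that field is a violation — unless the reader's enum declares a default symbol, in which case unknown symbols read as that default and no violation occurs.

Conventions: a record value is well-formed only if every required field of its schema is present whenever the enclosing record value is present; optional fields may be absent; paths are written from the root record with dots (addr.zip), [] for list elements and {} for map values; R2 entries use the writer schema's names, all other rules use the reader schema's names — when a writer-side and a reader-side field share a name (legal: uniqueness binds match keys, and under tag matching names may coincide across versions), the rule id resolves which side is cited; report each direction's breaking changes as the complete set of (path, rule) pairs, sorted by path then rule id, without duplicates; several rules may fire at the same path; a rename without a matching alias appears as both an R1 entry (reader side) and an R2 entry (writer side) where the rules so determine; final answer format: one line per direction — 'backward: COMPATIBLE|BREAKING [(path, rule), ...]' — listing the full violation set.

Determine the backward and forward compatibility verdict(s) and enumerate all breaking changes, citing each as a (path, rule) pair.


arrows below run writer -> reader for Device
backward on Device — v2 reading data written by v1:
  Role -> Role, writer required: status aligns to status
  Audit -> Audit, writer required: audit aligns to audit
  writer attrs: unknown to reader
  writer balance: unknown to reader
  int32 -> int32, writer optional: audit.quantity aligns to audit.quantity
  int64 -> int64, writer required: audit.duration aligns to audit.duration
  rule R1 violated at audit.quantity
  => backward verdict for Device: BREAKING, 1 violation(s)
forward on Device — v1 reading data written by v2:
  Role -> Role, writer required: status aligns to status
  attrs: no writer match
  Audit -> Audit, writer required: audit aligns to audit
  balance: no writer match
  int32 -> int32, writer required: audit.quantity aligns to audit.quantity
  int64 -> int64, writer optional: audit.duration aligns to audit.duration
  rule R1 violated at audit.duration
  => forward verdict for Device: BREAKING, 1 violation(s)

backward: BREAKING [(audit.quantity, R1)]; forward: BREAKING [(audit.duration, R1)]


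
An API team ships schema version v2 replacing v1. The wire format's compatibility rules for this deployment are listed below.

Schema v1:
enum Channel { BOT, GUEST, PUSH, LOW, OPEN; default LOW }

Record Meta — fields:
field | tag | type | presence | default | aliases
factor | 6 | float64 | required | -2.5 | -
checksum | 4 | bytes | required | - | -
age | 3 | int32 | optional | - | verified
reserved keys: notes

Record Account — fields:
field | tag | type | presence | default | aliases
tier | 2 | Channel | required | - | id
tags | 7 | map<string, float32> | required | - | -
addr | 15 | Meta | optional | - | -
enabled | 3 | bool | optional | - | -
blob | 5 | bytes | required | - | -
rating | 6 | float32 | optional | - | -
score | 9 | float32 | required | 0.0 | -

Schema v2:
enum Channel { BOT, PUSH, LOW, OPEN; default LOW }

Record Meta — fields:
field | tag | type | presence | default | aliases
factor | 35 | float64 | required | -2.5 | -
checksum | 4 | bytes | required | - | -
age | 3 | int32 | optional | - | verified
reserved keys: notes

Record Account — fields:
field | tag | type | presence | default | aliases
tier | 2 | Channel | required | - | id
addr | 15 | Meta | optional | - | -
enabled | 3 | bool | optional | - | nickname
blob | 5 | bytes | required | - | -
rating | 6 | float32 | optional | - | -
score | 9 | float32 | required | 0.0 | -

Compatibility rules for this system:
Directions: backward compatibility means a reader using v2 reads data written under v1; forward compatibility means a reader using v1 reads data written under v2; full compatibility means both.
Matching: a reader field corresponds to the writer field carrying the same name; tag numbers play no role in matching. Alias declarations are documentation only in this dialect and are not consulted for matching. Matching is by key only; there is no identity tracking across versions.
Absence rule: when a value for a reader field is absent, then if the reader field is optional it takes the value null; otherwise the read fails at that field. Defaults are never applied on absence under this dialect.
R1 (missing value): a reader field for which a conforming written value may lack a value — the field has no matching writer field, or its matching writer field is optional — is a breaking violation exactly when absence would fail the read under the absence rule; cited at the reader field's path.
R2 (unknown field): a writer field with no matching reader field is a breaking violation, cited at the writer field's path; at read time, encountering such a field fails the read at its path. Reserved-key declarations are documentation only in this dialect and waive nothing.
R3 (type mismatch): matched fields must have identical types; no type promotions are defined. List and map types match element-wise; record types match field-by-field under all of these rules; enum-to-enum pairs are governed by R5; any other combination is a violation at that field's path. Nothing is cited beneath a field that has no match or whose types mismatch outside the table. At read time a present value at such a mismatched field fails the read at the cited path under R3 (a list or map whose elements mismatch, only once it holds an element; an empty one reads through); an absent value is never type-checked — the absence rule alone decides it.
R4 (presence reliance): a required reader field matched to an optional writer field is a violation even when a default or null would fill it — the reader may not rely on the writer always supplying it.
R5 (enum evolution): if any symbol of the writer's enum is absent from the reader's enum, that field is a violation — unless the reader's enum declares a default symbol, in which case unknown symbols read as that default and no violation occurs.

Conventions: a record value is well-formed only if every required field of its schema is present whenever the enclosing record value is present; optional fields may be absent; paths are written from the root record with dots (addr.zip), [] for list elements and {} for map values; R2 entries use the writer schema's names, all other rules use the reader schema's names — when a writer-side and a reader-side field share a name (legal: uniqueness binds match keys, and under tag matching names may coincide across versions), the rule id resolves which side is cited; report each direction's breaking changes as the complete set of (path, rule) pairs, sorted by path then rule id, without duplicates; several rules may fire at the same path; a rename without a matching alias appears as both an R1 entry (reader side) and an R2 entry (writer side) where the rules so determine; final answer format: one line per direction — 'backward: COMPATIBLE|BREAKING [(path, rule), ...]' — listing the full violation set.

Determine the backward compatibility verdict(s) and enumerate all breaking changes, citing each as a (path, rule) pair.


backward: BREAKING [(tags, R2)]

the writer's type comes first in each Account pair
backward pass over Account, reader schema v2, writer schema v1:
  tier: paired with writer tier (Channel -> Channel; writer required)
  addr: paired with writer addr (Meta -> Meta; writer optional)
  enabled: paired with writer enabled (bool -> bool; writer optional)
  blob: paired with writer blob (bytes -> bytes; writer required)
  rating: paired with writer rating (float32 -> float32; writer optional)
  score: paired with writer score (float32 -> float32; writer required)
  tags (writer side), unknown to reader
  addr.factor: paired with writer addr.factor (float64 -> float64; writer required)
  addr.checksum: paired with writer addr.checksum (bytes -> bytes; writer required)
  addr.age: paired with writer addr.age (int32 -> int32; writer optional)
  breaking: (tags, R2)
  backward on Account therefore BREAKING (1)
diffs on Account not affecting the asked answer:
  enum Channel (field tier in record Account): symbol GUEST removed -> inert for the asked Account verdict: nothing fires
  field factor in record Meta: tag 6 changed to 35 -> inert for the asked Account verdict: nothing fires


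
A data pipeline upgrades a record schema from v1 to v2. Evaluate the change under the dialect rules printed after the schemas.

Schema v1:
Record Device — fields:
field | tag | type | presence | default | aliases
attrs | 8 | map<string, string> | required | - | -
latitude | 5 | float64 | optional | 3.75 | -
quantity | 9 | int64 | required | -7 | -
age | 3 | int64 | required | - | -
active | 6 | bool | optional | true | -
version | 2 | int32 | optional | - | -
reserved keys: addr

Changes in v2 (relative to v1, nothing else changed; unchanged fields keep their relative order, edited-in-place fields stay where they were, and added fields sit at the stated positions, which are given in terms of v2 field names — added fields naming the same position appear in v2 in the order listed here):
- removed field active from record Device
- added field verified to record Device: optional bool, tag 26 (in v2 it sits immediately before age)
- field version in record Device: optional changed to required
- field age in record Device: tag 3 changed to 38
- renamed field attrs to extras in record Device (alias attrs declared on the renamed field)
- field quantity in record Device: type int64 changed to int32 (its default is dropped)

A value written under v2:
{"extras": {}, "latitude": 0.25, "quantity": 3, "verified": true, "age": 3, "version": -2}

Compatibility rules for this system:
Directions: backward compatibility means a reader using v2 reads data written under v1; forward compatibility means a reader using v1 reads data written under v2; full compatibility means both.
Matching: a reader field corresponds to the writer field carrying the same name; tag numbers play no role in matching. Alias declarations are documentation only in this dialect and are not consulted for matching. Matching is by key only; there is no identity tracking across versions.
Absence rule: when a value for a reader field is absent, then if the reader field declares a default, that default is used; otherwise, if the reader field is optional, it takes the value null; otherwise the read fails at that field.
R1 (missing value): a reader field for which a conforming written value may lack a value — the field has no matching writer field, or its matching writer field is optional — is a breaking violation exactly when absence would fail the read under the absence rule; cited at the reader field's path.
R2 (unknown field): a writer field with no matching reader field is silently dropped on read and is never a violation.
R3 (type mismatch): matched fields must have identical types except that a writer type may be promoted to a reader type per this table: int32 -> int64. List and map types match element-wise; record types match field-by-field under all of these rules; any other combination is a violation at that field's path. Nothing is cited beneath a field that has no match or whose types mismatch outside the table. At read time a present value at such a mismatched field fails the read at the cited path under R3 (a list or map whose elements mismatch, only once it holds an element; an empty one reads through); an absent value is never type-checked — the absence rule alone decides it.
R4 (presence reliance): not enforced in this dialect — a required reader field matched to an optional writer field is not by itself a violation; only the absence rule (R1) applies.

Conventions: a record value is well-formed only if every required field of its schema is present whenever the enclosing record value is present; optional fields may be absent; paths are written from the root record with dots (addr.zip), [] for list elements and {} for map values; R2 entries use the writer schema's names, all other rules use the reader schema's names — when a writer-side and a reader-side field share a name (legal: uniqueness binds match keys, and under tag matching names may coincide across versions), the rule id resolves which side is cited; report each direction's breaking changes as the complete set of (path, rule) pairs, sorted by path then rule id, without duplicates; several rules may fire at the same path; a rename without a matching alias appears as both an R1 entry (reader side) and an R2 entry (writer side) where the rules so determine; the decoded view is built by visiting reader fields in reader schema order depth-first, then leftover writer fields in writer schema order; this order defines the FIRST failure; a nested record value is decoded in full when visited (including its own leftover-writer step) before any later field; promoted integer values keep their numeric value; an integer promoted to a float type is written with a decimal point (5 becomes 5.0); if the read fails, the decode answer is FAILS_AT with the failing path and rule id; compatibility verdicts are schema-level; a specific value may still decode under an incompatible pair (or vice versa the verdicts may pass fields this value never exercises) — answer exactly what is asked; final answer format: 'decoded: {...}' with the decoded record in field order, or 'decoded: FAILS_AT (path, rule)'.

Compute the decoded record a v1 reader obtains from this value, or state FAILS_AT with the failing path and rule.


the writer's type comes first in each Device pair
migrating the Device value to v1:
  read fails at attrs under R1 (no fill)
  => FAILS_AT (attrs, R1)
remaining Device differences; none change what is asked:
  removed field active from record Device -> inert under this dialect — no rule fires on Device and the result does not move
  added field verified to record Device: optional bool, tag 26 (in v2 it sits immediately before age) -> inert under this dialect — no rule fires on Device and the result does not move
  field version in record Device: optional changed to required -> changes Device's schema-level verdicts only — the decode of this value is the same
  field age in record Device: tag 3 changed to 38 -> inert under this dialect — no rule fires on Device and the result does not move
  field quantity in record Device: type int64 changed to int32 (its default is dropped) -> changes Device's schema-level verdicts only — the decode of this value is the same

decoded: FAILS_AT (attrs, R1)


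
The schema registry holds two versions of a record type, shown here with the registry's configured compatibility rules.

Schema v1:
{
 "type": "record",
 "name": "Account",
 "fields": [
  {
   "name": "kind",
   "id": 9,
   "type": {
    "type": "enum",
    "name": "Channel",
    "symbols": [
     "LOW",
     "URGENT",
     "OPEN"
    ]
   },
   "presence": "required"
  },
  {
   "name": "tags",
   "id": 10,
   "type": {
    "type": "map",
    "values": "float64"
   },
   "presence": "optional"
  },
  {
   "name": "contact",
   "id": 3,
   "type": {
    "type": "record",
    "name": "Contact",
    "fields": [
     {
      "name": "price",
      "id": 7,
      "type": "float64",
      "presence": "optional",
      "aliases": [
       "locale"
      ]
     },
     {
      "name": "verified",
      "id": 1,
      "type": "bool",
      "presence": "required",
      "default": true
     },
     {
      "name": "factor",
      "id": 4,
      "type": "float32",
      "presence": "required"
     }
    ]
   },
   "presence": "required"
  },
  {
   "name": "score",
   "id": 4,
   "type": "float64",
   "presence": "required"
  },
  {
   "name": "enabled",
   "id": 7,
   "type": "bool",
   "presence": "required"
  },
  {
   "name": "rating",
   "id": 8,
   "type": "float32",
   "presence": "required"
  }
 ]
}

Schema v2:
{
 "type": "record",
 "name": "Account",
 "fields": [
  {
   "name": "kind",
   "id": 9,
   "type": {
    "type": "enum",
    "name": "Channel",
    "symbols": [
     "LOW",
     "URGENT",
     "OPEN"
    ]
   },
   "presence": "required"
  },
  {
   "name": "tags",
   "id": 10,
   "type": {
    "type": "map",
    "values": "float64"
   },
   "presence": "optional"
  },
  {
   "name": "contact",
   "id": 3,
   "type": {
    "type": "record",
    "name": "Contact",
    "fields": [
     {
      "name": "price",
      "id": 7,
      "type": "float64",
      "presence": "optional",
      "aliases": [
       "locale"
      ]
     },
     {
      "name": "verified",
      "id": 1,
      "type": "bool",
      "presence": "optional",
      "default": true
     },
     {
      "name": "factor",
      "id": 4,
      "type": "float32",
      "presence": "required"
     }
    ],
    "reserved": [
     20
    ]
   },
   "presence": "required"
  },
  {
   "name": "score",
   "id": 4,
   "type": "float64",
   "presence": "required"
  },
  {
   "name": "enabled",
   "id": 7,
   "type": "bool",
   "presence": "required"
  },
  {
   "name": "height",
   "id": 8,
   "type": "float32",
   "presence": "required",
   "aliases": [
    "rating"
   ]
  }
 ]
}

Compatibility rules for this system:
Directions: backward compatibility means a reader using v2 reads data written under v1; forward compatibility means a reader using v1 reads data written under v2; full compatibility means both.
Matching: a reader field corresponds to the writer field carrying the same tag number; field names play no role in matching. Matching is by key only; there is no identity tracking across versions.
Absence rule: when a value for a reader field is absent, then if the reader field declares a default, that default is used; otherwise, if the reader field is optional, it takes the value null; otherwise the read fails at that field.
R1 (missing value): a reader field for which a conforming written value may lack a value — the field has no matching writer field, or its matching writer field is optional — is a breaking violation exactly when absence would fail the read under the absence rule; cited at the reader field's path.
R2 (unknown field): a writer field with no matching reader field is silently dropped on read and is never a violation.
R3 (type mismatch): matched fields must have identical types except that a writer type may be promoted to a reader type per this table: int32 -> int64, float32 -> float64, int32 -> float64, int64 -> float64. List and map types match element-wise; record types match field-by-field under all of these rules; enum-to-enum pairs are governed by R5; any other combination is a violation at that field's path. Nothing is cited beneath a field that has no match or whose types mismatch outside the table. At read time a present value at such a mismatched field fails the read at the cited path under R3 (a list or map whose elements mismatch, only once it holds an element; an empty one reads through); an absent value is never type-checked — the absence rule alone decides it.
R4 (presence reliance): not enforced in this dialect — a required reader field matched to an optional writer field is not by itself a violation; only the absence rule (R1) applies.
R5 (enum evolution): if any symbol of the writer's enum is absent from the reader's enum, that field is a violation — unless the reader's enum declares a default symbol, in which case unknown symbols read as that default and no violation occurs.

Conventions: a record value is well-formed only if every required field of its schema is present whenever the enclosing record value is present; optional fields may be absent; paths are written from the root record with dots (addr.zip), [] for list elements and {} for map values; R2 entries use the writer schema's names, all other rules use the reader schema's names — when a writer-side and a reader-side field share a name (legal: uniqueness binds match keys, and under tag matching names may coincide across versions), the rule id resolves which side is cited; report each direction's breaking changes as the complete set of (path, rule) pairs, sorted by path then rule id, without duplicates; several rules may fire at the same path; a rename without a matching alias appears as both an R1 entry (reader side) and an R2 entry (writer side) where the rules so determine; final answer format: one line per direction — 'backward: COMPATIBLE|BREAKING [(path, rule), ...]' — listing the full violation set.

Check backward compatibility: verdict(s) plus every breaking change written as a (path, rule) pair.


backward: COMPATIBLE []

in Account below, arrows point writer -> reader
backward for Account (reader v2, writer v1):
  writer required, Channel -> Channel: reader kind maps from writer kind
  writer optional, map<string, float64> -> map<string, float64>: reader tags maps from writer tags
  writer required, Contact -> Contact: reader contact maps from writer contact
  writer required, float64 -> float64: reader score maps from writer score
  writer required, bool -> bool: reader enabled maps from writer enabled
  writer required, float32 -> float32: reader height maps from writer rating
  writer optional, float64 -> float64: reader contact.price maps from writer contact.price
  writer required, bool -> bool: reader contact.verified maps from writer contact.verified
  writer required, float32 -> float32: reader contact.factor maps from writer contact.factor
  nothing fires on Account: backward is COMPATIBLE
ruling out the remaining Account differences:
  field verified in record Contact: required changed to optional -> fires no rule on Account, leaving the asked answer as it is
  renamed field rating to height in record Account (alias rating declared on the renamed field) -> fires no rule on Account, leaving the asked answer as it is
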